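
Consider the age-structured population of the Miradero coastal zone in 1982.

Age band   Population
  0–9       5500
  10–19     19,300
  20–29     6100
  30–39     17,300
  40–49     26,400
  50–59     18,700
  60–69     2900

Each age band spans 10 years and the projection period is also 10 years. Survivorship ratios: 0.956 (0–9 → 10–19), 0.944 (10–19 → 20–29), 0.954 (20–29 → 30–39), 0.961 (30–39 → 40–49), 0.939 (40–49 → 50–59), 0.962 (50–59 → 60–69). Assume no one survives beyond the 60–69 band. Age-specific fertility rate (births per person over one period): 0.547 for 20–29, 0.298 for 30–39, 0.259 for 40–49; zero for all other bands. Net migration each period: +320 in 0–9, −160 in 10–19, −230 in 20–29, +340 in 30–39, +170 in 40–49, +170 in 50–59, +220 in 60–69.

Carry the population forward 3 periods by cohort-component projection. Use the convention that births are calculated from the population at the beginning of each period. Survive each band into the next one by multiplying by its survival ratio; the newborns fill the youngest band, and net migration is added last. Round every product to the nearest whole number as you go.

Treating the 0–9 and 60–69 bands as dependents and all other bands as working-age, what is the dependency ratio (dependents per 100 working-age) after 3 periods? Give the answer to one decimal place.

Let band 1 be 0–9 through band 7 = 60–69.
— Period 1 —
Births: 6100 × 0.547 = 3337 ; 17300 × 0.298 = 5155 ; 26400 × 0.259 = 6838 → total 15330
Band 2: 5500 × 0.956 = 5258
Band 3: 19300 × 0.944 = 18219
Band 4: 6100 × 0.954 = 5819
Band 5: 17300 × 0.961 = 16625
Band 6: 26400 × 0.939 = 24790
Band 7: 18700 × 0.962 = 17989
Net migration: Band 1 + 320 → 15650; Band 2 − 160 → 5098; Band 3 − 230 → 17989; Band 4 + 340 → 6159; Band 5 + 170 → 16795; Band 6 + 170 → 24960; Band 7 + 220 → 18209
Giving 15650 / 5098 / 17989 / 6159 / 16795 / 24960 / 18209.
— Period 2 —
Births: 17989 × 0.547 = 9840 ; 6159 × 0.298 = 1835 ; 16795 × 0.259 = 4350 → total 16025
Band 2: 15650 × 0.956 = 14961
Band 3: 5098 × 0.944 = 4813
Band 4: 17989 × 0.954 = 17162
Band 5: 6159 × 0.961 = 5919
Band 6: 16795 × 0.939 = 15771
Band 7: 24960 × 0.962 = 24012
Net migration: Band 1 + 320 → 16345; Band 2 − 160 → 14801; Band 3 − 230 → 4583; Band 4 + 340 → 17502; Band 5 + 170 → 6089; Band 6 + 170 → 15941; Band 7 + 220 → 24232
Giving 16345 / 14801 / 4583 / 17502 / 6089 / 15941 / 24232.
— Period 3 —
Births: 4583 × 0.547 = 2507 ; 17502 × 0.298 = 5216 ; 6089 × 0.259 = 1577 → total 9300
Band 2: 16345 × 0.956 = 15626
Band 3: 14801 × 0.944 = 13972
Band 4: 4583 × 0.954 = 4372
Band 5: 17502 × 0.961 = 16819
Band 6: 6089 × 0.939 = 5718
Band 7: 15941 × 0.962 = 15335
Net migration: Band 1 + 320 → 9620; Band 2 − 160 → 15466; Band 3 − 230 → 13742; Band 4 + 340 → 4712; Band 5 + 170 → 16989; Band 6 + 170 → 5888; Band 7 + 220 → 15555
Giving 9620 / 15466 / 13742 / 4712 / 16989 / 5888 / 15555.
Dependents (band 0–9 + band 60–69) = 9620 + 15555 = 25175; working-age = 56797; ratio = 25175/56797 × 100 = 44.3

44.3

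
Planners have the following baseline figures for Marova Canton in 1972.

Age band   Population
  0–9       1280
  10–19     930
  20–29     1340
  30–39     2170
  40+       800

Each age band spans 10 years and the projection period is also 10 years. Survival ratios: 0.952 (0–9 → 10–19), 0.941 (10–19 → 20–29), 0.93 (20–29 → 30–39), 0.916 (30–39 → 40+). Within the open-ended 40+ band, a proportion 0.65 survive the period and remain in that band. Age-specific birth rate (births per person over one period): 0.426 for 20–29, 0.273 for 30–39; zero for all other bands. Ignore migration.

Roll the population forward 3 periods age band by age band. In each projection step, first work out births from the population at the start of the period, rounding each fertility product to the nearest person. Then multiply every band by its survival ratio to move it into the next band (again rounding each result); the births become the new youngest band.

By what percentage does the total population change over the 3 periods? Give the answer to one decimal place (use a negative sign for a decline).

Period 1.
Births: 1340 × 0.426 = 571  |  2170 × 0.273 = 592 → total 1163
10–19: 1280 × 0.952 = 1219
20–29: 930 × 0.941 = 875
30–39: 1340 × 0.93 = 1246
40+: 2170 × 0.916 + 800 × 0.65 = 1988 + 520 = 2508
Population now: 0–9=1163, 10–19=1219, 20–29=875, 30–39=1246, 40+=2508
Period 2.
Births: 875 × 0.426 = 373  |  1246 × 0.273 = 340 → total 713
10–19: 1163 × 0.952 = 1107
20–29: 1219 × 0.941 = 1147
30–39: 875 × 0.93 = 814
40+: 1246 × 0.916 + 2508 × 0.65 = 1141 + 1630 = 2771
Population now: 0–9=713, 10–19=1107, 20–29=1147, 30–39=814, 40+=2771
Period 3.
Births: 1147 × 0.426 = 489  |  814 × 0.273 = 222 → total 711
10–19: 713 × 0.952 = 679
20–29: 1107 × 0.941 = 1042
30–39: 1147 × 0.93 = 1067
40+: 814 × 0.916 + 2771 × 0.65 = 746 + 1801 = 2547
Population now: 0–9=711, 10–19=679, 20–29=1042, 30–39=1067, 40+=2547
Total: 6520 → 6046; change = -474; percentage change = -7.3%

-7.3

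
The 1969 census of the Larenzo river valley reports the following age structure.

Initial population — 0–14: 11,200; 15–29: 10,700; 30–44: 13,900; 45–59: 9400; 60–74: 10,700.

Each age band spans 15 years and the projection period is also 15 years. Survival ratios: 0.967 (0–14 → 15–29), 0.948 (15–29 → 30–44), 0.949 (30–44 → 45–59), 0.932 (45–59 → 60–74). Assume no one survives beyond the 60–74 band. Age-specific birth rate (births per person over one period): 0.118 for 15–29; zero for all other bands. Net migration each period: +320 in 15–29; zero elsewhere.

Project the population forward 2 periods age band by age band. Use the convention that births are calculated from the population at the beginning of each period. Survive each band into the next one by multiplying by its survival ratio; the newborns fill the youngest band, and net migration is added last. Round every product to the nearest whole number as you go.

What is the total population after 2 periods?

[period 1]
Births: 10700 × 0.118 = 1263
15–29: 11200 × 0.967 = 10830
30–44: 10700 × 0.948 = 10144
45–59: 13900 × 0.949 = 13191
60–74: 9400 × 0.932 = 8761
Net migration: 15–29 + 320 → 11150
Giving 1263 / 11150 / 10144 / 13191 / 8761.
[period 2]
Births: 11150 × 0.118 = 1316
15–29: 1263 × 0.967 = 1221
30–44: 11150 × 0.948 = 10570
45–59: 10144 × 0.949 = 9627
60–74: 13191 × 0.932 = 12294
Net migration: 15–29 + 320 → 1541
Giving 1316 / 1541 / 10570 / 9627 / 12294.
Total after period 2: 1316 + 1541 + 10570 + 9627 + 12294 = 35348

35348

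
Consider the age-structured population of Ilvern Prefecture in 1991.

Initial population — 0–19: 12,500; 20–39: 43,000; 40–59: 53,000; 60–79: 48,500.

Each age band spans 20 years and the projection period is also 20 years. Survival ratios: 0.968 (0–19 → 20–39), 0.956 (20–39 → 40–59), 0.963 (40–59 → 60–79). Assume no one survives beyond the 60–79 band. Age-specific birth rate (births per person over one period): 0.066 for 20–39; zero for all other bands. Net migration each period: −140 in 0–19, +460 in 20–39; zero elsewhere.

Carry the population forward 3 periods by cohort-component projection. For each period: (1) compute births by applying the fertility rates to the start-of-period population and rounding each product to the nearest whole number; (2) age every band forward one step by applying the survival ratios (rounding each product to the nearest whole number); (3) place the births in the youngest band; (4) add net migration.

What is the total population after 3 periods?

Let band 1 be 0–19 through band 4 = 60–79.
Period 1:
Births: 43000 × 0.066 = 2838
Band 2: 12500 × 0.968 = 12100
Band 3: 43000 × 0.956 = 41108
Band 4: 53000 × 0.963 = 51039
Net migration: Band 1 − 140 → 2698; Band 2 + 460 → 12560
Population now: 0–19=2698, 20–39=12560, 40–59=41108, 60–79=51039
Period 2:
Births: 12560 × 0.066 = 829
Band 2: 2698 × 0.968 = 2612
Band 3: 12560 × 0.956 = 12007
Band 4: 41108 × 0.963 = 39587
Net migration: Band 1 − 140 → 689; Band 2 + 460 → 3072
Population now: 0–19=689, 20–39=3072, 40–59=12007, 60–79=39587
Period 3:
Births: 3072 × 0.066 = 203
Band 2: 689 × 0.968 = 667
Band 3: 3072 × 0.956 = 2937
Band 4: 12007 × 0.963 = 11563
Net migration: Band 1 − 140 → 63; Band 2 + 460 → 1127
Population now: 0–19=63, 20–39=1127, 40–59=2937, 60–79=11563
Total after period 3: 63 + 1127 + 2937 + 11563 = 15690

15690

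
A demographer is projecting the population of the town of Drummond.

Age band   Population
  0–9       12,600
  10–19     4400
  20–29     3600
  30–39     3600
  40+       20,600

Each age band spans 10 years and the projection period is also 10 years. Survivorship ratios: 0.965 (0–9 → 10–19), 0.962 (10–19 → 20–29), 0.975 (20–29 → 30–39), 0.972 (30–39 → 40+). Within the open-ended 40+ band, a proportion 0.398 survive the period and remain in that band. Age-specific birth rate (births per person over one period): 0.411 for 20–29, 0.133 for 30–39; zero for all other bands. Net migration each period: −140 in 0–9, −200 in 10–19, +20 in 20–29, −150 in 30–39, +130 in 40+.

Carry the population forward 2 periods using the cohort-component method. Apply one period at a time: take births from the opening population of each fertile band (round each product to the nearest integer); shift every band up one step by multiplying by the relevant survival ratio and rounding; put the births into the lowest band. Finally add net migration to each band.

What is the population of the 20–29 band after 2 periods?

11525

(Bands numbered youngest = 1 to oldest = 5.)
[period 1]
Births: 3600 * 0.411 = 1480, 3600 * 0.133 = 479 ⇒ total 1959
Band 2: 12600 * 0.965 = 12159
Band 3: 4400 * 0.962 = 4233
Band 4: 3600 * 0.975 = 3510
Band 5: 3600 * 0.972 + 20600 * 0.398 = 3499 + 8199 = 11698
Net migration: Band 1 − 140 → 1819; Band 2 − 200 → 11959; Band 3 + 20 → 4253; Band 4 − 150 → 3360; Band 5 + 130 → 11828
End of period: [1819, 11959, 4253, 3360, 11828]
[period 2]
Births: 4253 * 0.411 = 1748, 3360 * 0.133 = 447 ⇒ total 2195
Band 2: 1819 * 0.965 = 1755
Band 3: 11959 * 0.962 = 11505
Band 4: 4253 * 0.975 = 4147
Band 5: 3360 * 0.972 + 11828 * 0.398 = 3266 + 4708 = 7974
Net migration: Band 1 − 140 → 2055; Band 2 − 200 → 1555; Band 3 + 20 → 11525; Band 4 − 150 → 3997; Band 5 + 130 → 8104
End of period: [2055, 1555, 11525, 3997, 8104]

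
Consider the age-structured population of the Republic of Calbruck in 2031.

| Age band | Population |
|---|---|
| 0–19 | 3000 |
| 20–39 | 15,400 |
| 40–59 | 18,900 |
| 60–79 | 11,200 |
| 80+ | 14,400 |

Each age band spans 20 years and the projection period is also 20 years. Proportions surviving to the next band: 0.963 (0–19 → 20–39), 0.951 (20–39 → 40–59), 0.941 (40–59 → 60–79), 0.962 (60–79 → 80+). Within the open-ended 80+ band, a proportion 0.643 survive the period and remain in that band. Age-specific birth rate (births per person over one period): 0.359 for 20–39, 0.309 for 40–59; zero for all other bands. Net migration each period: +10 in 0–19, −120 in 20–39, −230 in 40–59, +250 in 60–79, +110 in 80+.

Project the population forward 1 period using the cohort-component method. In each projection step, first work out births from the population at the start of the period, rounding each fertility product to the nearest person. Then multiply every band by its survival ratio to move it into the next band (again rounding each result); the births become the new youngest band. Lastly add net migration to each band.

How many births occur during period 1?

(Bands numbered youngest = 1 to oldest = 5.)
Period 1:
Births: 15400 × 0.359 = 5529 ; 18900 × 0.309 = 5840 — total 11369
Band 2: 3000 × 0.963 = 2889
Band 3: 15400 × 0.951 = 14645
Band 4: 18900 × 0.941 = 17785
Band 5: 11200 × 0.962 + 14400 × 0.643 = 10774 + 9259 = 20033
Net migration: Band 1 + 10 → 11379; Band 2 − 120 → 2769; Band 3 − 230 → 14415; Band 4 + 250 → 18035; Band 5 + 110 → 20143
→ [11379, 2769, 14415, 18035, 20143]

11369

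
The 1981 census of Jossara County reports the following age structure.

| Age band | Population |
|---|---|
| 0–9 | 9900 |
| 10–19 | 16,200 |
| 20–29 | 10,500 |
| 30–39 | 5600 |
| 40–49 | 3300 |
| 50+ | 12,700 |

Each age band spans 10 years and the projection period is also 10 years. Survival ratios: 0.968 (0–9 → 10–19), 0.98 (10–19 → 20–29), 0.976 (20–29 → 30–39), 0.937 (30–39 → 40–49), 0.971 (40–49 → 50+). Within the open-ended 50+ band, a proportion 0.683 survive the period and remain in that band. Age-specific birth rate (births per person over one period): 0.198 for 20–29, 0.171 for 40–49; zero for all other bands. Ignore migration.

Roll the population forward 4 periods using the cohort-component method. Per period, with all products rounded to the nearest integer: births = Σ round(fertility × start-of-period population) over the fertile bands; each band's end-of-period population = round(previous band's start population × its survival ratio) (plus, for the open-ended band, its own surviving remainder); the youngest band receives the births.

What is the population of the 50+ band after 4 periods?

Let band 1 be 0–9 through band 6 = 50+.
Period 1.
Births: 10500 × 0.198 = 2079, 3300 × 0.171 = 564 ⇒ total 2643
Band 2: 9900 × 0.968 = 9583
Band 3: 16200 × 0.98 = 15876
Band 4: 10500 × 0.976 = 10248
Band 5: 5600 × 0.937 = 5247
Band 6: 3300 × 0.971 + 12700 × 0.683 = 3204 + 8674 = 11878
→ [2643, 9583, 15876, 10248, 5247, 11878]
Period 2.
Births: 15876 × 0.198 = 3143, 5247 × 0.171 = 897 ⇒ total 4040
Band 2: 2643 × 0.968 = 2558
Band 3: 9583 × 0.98 = 9391
Band 4: 15876 × 0.976 = 15495
Band 5: 10248 × 0.937 = 9602
Band 6: 5247 × 0.971 + 11878 × 0.683 = 5095 + 8113 = 13208
→ [4040, 2558, 9391, 15495, 9602, 13208]
Period 3.
Births: 9391 × 0.198 = 1859, 9602 × 0.171 = 1642 ⇒ total 3501
Band 2: 4040 × 0.968 = 3911
Band 3: 2558 × 0.98 = 2507
Band 4: 9391 × 0.976 = 9166
Band 5: 15495 × 0.937 = 14519
Band 6: 9602 × 0.971 + 13208 × 0.683 = 9324 + 9021 = 18345
→ [3501, 3911, 2507, 9166, 14519, 18345]
Period 4.
Births: 2507 × 0.198 = 496, 14519 × 0.171 = 2483 ⇒ total 2979
Band 2: 3501 × 0.968 = 3389
Band 3: 3911 × 0.98 = 3833
Band 4: 2507 × 0.976 = 2447
Band 5: 9166 × 0.937 = 8589
Band 6: 14519 × 0.971 + 18345 × 0.683 = 14098 + 12530 = 26628
→ [2979, 3389, 3833, 2447, 8589, 26628]

26628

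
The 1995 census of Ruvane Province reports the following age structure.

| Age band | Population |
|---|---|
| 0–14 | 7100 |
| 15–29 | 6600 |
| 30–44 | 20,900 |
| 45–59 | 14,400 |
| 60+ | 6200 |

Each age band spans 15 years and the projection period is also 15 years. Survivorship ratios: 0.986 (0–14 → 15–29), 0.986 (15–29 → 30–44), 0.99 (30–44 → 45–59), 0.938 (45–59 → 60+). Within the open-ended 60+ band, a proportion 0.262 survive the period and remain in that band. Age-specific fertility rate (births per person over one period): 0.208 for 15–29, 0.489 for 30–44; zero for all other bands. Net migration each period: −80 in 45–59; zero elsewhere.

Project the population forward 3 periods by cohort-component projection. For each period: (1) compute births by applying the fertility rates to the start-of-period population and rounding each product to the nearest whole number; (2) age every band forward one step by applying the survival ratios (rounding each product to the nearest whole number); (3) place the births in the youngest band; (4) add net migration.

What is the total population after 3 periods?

Period 1:
Births: 6600 × 0.208 = 1373 ; 20900 × 0.489 = 10220 → 11593
15–29: 7100 × 0.986 = 7001
30–44: 6600 × 0.986 = 6508
45–59: 20900 × 0.99 = 20691
60+: 14400 × 0.938 + 6200 × 0.262 = 13507 + 1624 = 15131
Net migration: 45–59 − 80 → 20611
Population now: 0–14=11593, 15–29=7001, 30–44=6508, 45–59=20611, 60+=15131
Period 2:
Births: 7001 × 0.208 = 1456 ; 6508 × 0.489 = 3182 → 4638
15–29: 11593 × 0.986 = 11431
30–44: 7001 × 0.986 = 6903
45–59: 6508 × 0.99 = 6443
60+: 20611 × 0.938 + 15131 × 0.262 = 19333 + 3964 = 23297
Net migration: 45–59 − 80 → 6363
Population now: 0–14=4638, 15–29=11431, 30–44=6903, 45–59=6363, 60+=23297
Period 3:
Births: 11431 × 0.208 = 2378 ; 6903 × 0.489 = 3376 → 5754
15–29: 4638 × 0.986 = 4573
30–44: 11431 × 0.986 = 11271
45–59: 6903 × 0.99 = 6834
60+: 6363 × 0.938 + 23297 × 0.262 = 5968 + 6104 = 12072
Net migration: 45–59 − 80 → 6754
Population now: 0–14=5754, 15–29=4573, 30–44=11271, 45–59=6754, 60+=12072
Total after period 3: 5754 + 4573 + 11271 + 6754 + 12072 = 40424

40424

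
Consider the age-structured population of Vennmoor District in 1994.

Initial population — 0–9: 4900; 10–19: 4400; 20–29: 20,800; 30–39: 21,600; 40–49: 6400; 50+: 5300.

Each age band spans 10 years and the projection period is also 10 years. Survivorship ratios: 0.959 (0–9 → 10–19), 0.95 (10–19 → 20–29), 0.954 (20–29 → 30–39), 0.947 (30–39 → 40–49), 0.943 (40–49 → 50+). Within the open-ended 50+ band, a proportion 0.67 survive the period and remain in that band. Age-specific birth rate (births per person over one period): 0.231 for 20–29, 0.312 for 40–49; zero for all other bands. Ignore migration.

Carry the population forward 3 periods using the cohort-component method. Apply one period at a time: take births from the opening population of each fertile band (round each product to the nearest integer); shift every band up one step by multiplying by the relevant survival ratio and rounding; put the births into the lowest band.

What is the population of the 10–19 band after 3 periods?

Numbering the bands 1..6 from youngest to oldest:
— Period 1 —
Births: 20800 × 0.231 = 4805, 6400 × 0.312 = 1997 ⇒ total 6802
Band 2: 4900 × 0.959 = 4699
Band 3: 4400 × 0.95 = 4180
Band 4: 20800 × 0.954 = 19843
Band 5: 21600 × 0.947 = 20455
Band 6: 6400 × 0.943 + 5300 × 0.67 = 6035 + 3551 = 9586
Giving 6802 / 4699 / 4180 / 19843 / 20455 / 9586.
— Period 2 —
Births: 4180 × 0.231 = 966, 20455 × 0.312 = 6382 ⇒ total 7348
Band 2: 6802 × 0.959 = 6523
Band 3: 4699 × 0.95 = 4464
Band 4: 4180 × 0.954 = 3988
Band 5: 19843 × 0.947 = 18791
Band 6: 20455 × 0.943 + 9586 × 0.67 = 19289 + 6423 = 25712
Giving 7348 / 6523 / 4464 / 3988 / 18791 / 25712.
— Period 3 —
Births: 4464 × 0.231 = 1031, 18791 × 0.312 = 5863 ⇒ total 6894
Band 2: 7348 × 0.959 = 7047
Band 3: 6523 × 0.95 = 6197
Band 4: 4464 × 0.954 = 4259
Band 5: 3988 × 0.947 = 3777
Band 6: 18791 × 0.943 + 25712 × 0.67 = 17720 + 17227 = 34947
Giving 6894 / 7047 / 6197 / 4259 / 3777 / 34947.

7047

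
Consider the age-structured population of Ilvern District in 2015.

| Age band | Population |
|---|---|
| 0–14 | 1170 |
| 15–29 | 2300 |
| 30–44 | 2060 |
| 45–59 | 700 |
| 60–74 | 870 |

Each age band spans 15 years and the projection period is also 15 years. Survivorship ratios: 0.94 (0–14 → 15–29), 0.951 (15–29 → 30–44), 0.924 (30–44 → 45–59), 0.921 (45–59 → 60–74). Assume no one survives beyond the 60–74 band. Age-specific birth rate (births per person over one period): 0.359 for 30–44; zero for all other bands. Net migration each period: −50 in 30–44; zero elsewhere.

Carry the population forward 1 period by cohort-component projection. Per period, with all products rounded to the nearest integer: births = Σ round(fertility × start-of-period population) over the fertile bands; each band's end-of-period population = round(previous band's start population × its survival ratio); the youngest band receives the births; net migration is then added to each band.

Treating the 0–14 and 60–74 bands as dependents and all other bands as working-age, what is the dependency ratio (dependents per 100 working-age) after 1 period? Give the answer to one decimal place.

[period 1]
Births: 2060 * 0.359 = 740
15–29: 1170 * 0.94 = 1100
30–44: 2300 * 0.951 = 2187
45–59: 2060 * 0.924 = 1903
60–74: 700 * 0.921 = 645
Net migration: 30–44 − 50 → 2137
End of period: [740, 1100, 2137, 1903, 645]
Dependents (band 0–14 + band 60–74) = 740 + 645 = 1385; working-age = 5140; ratio = 1385/5140 × 100 = 26.9

26.9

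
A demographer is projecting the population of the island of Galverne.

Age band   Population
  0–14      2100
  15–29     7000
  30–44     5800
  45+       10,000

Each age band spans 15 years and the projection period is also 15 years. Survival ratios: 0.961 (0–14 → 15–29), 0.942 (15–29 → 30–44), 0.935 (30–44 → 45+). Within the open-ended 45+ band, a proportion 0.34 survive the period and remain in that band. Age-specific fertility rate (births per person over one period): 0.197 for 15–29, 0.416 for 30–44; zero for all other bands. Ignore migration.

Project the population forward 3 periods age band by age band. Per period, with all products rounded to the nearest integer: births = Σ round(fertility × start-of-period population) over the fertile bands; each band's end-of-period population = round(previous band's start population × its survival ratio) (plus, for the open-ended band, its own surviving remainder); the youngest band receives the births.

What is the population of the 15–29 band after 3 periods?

[period 1]
Births: 7000 * 0.197 = 1379  |  5800 * 0.416 = 2413 ⇒ total 3792
15–29: 2100 * 0.961 = 2018
30–44: 7000 * 0.942 = 6594
45+: 5800 * 0.935 + 10000 * 0.34 = 5423 + 3400 = 8823
Population now: 0–14=3792, 15–29=2018, 30–44=6594, 45+=8823
[period 2]
Births: 2018 * 0.197 = 398  |  6594 * 0.416 = 2743 ⇒ total 3141
15–29: 3792 * 0.961 = 3644
30–44: 2018 * 0.942 = 1901
45+: 6594 * 0.935 + 8823 * 0.34 = 6165 + 3000 = 9165
Population now: 0–14=3141, 15–29=3644, 30–44=1901, 45+=9165
[period 3]
Births: 3644 * 0.197 = 718  |  1901 * 0.416 = 791 ⇒ total 1509
15–29: 3141 * 0.961 = 3019
30–44: 3644 * 0.942 = 3433
45+: 1901 * 0.935 + 9165 * 0.34 = 1777 + 3116 = 4893
Population now: 0–14=1509, 15–29=3019, 30–44=3433, 45+=4893

3019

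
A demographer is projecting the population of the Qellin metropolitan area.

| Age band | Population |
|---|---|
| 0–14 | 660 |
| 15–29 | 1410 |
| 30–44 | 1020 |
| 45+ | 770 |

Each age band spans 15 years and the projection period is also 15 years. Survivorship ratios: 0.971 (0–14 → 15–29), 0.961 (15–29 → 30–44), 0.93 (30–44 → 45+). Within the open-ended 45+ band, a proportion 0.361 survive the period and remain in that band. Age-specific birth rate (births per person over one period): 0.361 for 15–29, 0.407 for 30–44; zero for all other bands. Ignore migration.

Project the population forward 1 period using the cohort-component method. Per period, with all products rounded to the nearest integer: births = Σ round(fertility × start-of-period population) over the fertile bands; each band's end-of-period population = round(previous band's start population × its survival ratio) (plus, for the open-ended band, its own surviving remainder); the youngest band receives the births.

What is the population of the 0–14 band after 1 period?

924

(Groups numbered youngest = 1 to oldest = 4.)
After projecting period 1:
Births: 1410 * 0.361 = 509, 1020 * 0.407 = 415 → 924
Group 2: 660 * 0.971 = 641
Group 3: 1410 * 0.961 = 1355
Group 4: 1020 * 0.93 + 770 * 0.361 = 949 + 278 = 1227
→ [924, 641, 1355, 1227]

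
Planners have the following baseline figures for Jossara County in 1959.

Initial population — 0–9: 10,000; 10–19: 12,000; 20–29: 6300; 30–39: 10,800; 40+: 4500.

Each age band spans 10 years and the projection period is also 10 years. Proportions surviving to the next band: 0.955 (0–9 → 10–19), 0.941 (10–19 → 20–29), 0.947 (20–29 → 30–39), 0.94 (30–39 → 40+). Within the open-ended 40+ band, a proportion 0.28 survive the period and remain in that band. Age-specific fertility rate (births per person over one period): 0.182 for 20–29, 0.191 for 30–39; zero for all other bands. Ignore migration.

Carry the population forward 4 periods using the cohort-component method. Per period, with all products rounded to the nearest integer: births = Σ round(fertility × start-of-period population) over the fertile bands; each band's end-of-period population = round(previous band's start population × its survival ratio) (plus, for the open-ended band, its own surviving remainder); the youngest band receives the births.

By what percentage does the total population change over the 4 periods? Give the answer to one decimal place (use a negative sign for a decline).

— Period 1 —
Births: 6300 * 0.182 = 1147  |  10800 * 0.191 = 2063 → 3210
10–19: 10000 * 0.955 = 9550
20–29: 12000 * 0.941 = 11292
30–39: 6300 * 0.947 = 5966
40+: 10800 * 0.94 + 4500 * 0.28 = 10152 + 1260 = 11412
Population now: 0–9=3210, 10–19=9550, 20–29=11292, 30–39=5966, 40+=11412
— Period 2 —
Births: 11292 * 0.182 = 2055  |  5966 * 0.191 = 1140 → 3195
10–19: 3210 * 0.955 = 3066
20–29: 9550 * 0.941 = 8987
30–39: 11292 * 0.947 = 10694
40+: 5966 * 0.94 + 11412 * 0.28 = 5608 + 3195 = 8803
Population now: 0–9=3195, 10–19=3066, 20–29=8987, 30–39=10694, 40+=8803
— Period 3 —
Births: 8987 * 0.182 = 1636  |  10694 * 0.191 = 2043 → 3679
10–19: 3195 * 0.955 = 3051
20–29: 3066 * 0.941 = 2885
30–39: 8987 * 0.947 = 8511
40+: 10694 * 0.94 + 8803 * 0.28 = 10052 + 2465 = 12517
Population now: 0–9=3679, 10–19=3051, 20–29=2885, 30–39=8511, 40+=12517
— Period 4 —
Births: 2885 * 0.182 = 525  |  8511 * 0.191 = 1626 → 2151
10–19: 3679 * 0.955 = 3513
20–29: 3051 * 0.941 = 2871
30–39: 2885 * 0.947 = 2732
40+: 8511 * 0.94 + 12517 * 0.28 = 8000 + 3505 = 11505
Population now: 0–9=2151, 10–19=3513, 20–29=2871, 30–39=2732, 40+=11505
Total: 43600 → 22772; change = -20828; percentage change = -47.8%

-47.8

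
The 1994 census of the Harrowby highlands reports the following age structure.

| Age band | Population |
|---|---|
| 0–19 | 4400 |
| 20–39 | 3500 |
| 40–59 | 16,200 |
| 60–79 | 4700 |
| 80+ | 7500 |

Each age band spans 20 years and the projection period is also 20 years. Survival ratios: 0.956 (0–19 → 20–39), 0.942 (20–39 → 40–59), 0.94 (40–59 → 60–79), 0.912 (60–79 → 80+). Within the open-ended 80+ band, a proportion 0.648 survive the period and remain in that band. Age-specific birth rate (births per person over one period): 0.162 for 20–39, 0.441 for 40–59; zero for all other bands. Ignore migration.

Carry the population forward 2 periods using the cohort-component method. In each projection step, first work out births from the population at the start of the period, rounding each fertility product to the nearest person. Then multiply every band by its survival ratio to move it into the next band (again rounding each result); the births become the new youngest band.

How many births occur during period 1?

7711

[period 1]
Births: 3500 × 0.162 = 567  |  16200 × 0.441 = 7144 ⇒ total 7711
20–39: 4400 × 0.956 = 4206
40–59: 3500 × 0.942 = 3297
60–79: 16200 × 0.94 = 15228
80+: 4700 × 0.912 + 7500 × 0.648 = 4286 + 4860 = 9146
Population now: 0–19=7711, 20–39=4206, 40–59=3297, 60–79=15228, 80+=9146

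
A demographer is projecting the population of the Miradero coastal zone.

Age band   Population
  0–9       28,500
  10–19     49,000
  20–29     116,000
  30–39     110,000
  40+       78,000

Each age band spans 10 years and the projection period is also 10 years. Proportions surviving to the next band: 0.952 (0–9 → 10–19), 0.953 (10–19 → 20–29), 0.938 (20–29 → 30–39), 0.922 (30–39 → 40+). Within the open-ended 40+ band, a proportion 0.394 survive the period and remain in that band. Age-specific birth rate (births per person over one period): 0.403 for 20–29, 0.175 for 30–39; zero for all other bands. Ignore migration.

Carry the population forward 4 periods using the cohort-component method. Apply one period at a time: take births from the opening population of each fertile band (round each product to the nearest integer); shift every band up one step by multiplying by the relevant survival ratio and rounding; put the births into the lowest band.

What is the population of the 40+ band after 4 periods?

[period 1]
Births: 116000 × 0.403 = 46748, 110000 × 0.175 = 19250 — total 65998
10–19: 28500 × 0.952 = 27132
20–29: 49000 × 0.953 = 46697
30–39: 116000 × 0.938 = 108808
40+: 110000 × 0.922 + 78000 × 0.394 = 101420 + 30732 = 132152
Population now: 0–9=65998, 10–19=27132, 20–29=46697, 30–39=108808, 40+=132152
[period 2]
Births: 46697 × 0.403 = 18819, 108808 × 0.175 = 19041 — total 37860
10–19: 65998 × 0.952 = 62830
20–29: 27132 × 0.953 = 25857
30–39: 46697 × 0.938 = 43802
40+: 108808 × 0.922 + 132152 × 0.394 = 100321 + 52068 = 152389
Population now: 0–9=37860, 10–19=62830, 20–29=25857, 30–39=43802, 40+=152389
[period 3]
Births: 25857 × 0.403 = 10420, 43802 × 0.175 = 7665 — total 18085
10–19: 37860 × 0.952 = 36043
20–29: 62830 × 0.953 = 59877
30–39: 25857 × 0.938 = 24254
40+: 43802 × 0.922 + 152389 × 0.394 = 40385 + 60041 = 100426
Population now: 0–9=18085, 10–19=36043, 20–29=59877, 30–39=24254, 40+=100426
[period 4]
Births: 59877 × 0.403 = 24130, 24254 × 0.175 = 4244 — total 28374
10–19: 18085 × 0.952 = 17217
20–29: 36043 × 0.953 = 34349
30–39: 59877 × 0.938 = 56165
40+: 24254 × 0.922 + 100426 × 0.394 = 22362 + 39568 = 61930
Population now: 0–9=28374, 10–19=17217, 20–29=34349, 30–39=56165, 40+=61930

61930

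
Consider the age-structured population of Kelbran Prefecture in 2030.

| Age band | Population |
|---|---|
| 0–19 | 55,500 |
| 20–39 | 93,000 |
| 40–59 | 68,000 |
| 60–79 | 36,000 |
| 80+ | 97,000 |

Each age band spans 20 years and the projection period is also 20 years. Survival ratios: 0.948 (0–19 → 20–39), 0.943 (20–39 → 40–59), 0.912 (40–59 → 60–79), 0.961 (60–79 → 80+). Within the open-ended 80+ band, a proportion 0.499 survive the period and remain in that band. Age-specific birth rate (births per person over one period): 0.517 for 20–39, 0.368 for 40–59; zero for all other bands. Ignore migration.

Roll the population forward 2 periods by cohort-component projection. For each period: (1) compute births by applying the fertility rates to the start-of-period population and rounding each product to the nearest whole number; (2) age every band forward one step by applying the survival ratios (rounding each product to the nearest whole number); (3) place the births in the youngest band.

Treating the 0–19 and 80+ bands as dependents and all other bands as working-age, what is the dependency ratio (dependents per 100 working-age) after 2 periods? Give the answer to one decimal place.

80.7

Call the groups 1 to 5, youngest first.
[period 1]
Births: 93000 × 0.517 = 48081 ; 68000 × 0.368 = 25024 ⇒ total 73105
Group 2: 55500 × 0.948 = 52614
Group 3: 93000 × 0.943 = 87699
Group 4: 68000 × 0.912 = 62016
Group 5: 36000 × 0.961 + 97000 × 0.499 = 34596 + 48403 = 82999
→ [73105, 52614, 87699, 62016, 82999]
[period 2]
Births: 52614 × 0.517 = 27201 ; 87699 × 0.368 = 32273 ⇒ total 59474
Group 2: 73105 × 0.948 = 69304
Group 3: 52614 × 0.943 = 49615
Group 4: 87699 × 0.912 = 79981
Group 5: 62016 × 0.961 + 82999 × 0.499 = 59597 + 41417 = 101014
→ [59474, 69304, 49615, 79981, 101014]
Dependents (band 0–19 + band 80+) = 59474 + 101014 = 160488; working-age = 198900; ratio = 160488/198900 × 100 = 80.7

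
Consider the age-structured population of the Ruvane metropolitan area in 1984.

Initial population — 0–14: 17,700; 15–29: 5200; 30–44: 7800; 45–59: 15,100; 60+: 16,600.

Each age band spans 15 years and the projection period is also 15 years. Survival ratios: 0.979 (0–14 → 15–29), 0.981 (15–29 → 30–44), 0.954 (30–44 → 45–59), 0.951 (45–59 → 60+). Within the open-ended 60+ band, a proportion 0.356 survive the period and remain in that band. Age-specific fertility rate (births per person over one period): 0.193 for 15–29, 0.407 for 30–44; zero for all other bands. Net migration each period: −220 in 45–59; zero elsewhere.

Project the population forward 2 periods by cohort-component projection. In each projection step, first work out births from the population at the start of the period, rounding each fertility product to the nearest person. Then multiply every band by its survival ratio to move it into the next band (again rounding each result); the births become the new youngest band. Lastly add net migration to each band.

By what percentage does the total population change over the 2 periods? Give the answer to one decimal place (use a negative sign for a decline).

Let band 1 be 0–14 through band 5 = 60+.
After projecting period 1:
Births: 5200 × 0.193 = 1004 ; 7800 × 0.407 = 3175 — total 4179
Band 2: 17700 × 0.979 = 17328
Band 3: 5200 × 0.981 = 5101
Band 4: 7800 × 0.954 = 7441
Band 5: 15100 × 0.951 + 16600 × 0.356 = 14360 + 5910 = 20270
Net migration: Band 4 − 220 → 7221
→ [4179, 17328, 5101, 7221, 20270]
After projecting period 2:
Births: 17328 × 0.193 = 3344 ; 5101 × 0.407 = 2076 — total 5420
Band 2: 4179 × 0.979 = 4091
Band 3: 17328 × 0.981 = 16999
Band 4: 5101 × 0.954 = 4866
Band 5: 7221 × 0.951 + 20270 × 0.356 = 6867 + 7216 = 14083
Net migration: Band 4 − 220 → 4646
→ [5420, 4091, 16999, 4646, 14083]
Total: 62400 → 45239; change = -17161; percentage change = -27.5%

-27.5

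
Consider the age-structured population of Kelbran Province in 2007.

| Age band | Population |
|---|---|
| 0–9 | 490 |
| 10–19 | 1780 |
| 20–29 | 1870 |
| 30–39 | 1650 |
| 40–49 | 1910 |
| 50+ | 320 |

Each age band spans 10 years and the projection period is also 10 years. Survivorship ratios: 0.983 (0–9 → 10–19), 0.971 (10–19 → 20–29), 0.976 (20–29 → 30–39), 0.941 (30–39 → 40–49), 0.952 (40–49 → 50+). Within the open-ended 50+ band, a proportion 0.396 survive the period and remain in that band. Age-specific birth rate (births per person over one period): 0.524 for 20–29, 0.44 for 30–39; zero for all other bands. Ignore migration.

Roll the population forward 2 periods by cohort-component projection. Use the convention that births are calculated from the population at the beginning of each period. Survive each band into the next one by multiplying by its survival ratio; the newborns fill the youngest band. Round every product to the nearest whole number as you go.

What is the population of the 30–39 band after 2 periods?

(Groups numbered youngest = 1 to oldest = 6.)
— Period 1 —
Births: 1870 * 0.524 = 980, 1650 * 0.44 = 726 — total 1706
Group 2: 490 * 0.983 = 482
Group 3: 1780 * 0.971 = 1728
Group 4: 1870 * 0.976 = 1825
Group 5: 1650 * 0.941 = 1553
Group 6: 1910 * 0.952 + 320 * 0.396 = 1818 + 127 = 1945
End of period: [1706, 482, 1728, 1825, 1553, 1945]
— Period 2 —
Births: 1728 * 0.524 = 905, 1825 * 0.44 = 803 — total 1708
Group 2: 1706 * 0.983 = 1677
Group 3: 482 * 0.971 = 468
Group 4: 1728 * 0.976 = 1687
Group 5: 1825 * 0.941 = 1717
Group 6: 1553 * 0.952 + 1945 * 0.396 = 1478 + 770 = 2248
End of period: [1708, 1677, 468, 1687, 1717, 2248]

1687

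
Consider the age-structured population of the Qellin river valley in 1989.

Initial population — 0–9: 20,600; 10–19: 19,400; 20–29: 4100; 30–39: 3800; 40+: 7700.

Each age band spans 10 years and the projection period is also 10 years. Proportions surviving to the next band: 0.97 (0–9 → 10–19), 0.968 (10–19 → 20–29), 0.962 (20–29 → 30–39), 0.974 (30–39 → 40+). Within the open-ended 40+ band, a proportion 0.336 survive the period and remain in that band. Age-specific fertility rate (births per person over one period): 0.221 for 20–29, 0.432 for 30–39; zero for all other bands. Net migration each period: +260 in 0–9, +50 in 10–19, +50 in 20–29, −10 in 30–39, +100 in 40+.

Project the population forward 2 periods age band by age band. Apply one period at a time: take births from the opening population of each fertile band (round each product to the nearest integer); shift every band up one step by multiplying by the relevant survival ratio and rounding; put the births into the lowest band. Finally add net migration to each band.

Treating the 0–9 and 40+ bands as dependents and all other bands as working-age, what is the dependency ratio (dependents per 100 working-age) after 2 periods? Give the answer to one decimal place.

30.3

[period 1]
Births: 4100 * 0.221 = 906  |  3800 * 0.432 = 1642 ⇒ total 2548
10–19: 20600 * 0.97 = 19982
20–29: 19400 * 0.968 = 18779
30–39: 4100 * 0.962 = 3944
40+: 3800 * 0.974 + 7700 * 0.336 = 3701 + 2587 = 6288
Net migration: 0–9 + 260 → 2808; 10–19 + 50 → 20032; 20–29 + 50 → 18829; 30–39 − 10 → 3934; 40+ + 100 → 6388
→ [2808, 20032, 18829, 3934, 6388]
[period 2]
Births: 18829 * 0.221 = 4161  |  3934 * 0.432 = 1699 ⇒ total 5860
10–19: 2808 * 0.97 = 2724
20–29: 20032 * 0.968 = 19391
30–39: 18829 * 0.962 = 18113
40+: 3934 * 0.974 + 6388 * 0.336 = 3832 + 2146 = 5978
Net migration: 0–9 + 260 → 6120; 10–19 + 50 → 2774; 20–29 + 50 → 19441; 30–39 − 10 → 18103; 40+ + 100 → 6078
→ [6120, 2774, 19441, 18103, 6078]
Dependents (band 0–9 + band 40+) = 6120 + 6078 = 12198; working-age = 40318; ratio = 12198/40318 × 100 = 30.3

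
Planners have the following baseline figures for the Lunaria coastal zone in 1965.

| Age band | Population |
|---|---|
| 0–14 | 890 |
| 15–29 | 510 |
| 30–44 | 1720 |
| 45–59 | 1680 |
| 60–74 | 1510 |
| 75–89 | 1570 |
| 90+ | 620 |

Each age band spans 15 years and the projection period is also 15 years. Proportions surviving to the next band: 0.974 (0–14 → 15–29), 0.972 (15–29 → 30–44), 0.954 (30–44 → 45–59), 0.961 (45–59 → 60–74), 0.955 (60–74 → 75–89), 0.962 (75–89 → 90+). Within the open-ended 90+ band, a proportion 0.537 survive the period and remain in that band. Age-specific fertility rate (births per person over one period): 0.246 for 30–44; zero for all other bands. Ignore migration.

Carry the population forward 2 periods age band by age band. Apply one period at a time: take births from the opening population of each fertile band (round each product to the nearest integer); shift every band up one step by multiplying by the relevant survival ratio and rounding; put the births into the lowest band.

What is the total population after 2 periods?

7345

After projecting period 1:
Births: 1720 × 0.246 = 423
15–29: 890 × 0.974 = 867
30–44: 510 × 0.972 = 496
45–59: 1720 × 0.954 = 1641
60–74: 1680 × 0.961 = 1614
75–89: 1510 × 0.955 = 1442
90+: 1570 × 0.962 + 620 × 0.537 = 1510 + 333 = 1843
Population now: 0–14=423, 15–29=867, 30–44=496, 45–59=1641, 60–74=1614, 75–89=1442, 90+=1843
After projecting period 2:
Births: 496 × 0.246 = 122
15–29: 423 × 0.974 = 412
30–44: 867 × 0.972 = 843
45–59: 496 × 0.954 = 473
60–74: 1641 × 0.961 = 1577
75–89: 1614 × 0.955 = 1541
90+: 1442 × 0.962 + 1843 × 0.537 = 1387 + 990 = 2377
Population now: 0–14=122, 15–29=412, 30–44=843, 45–59=473, 60–74=1577, 75–89=1541, 90+=2377
Total after period 2: 122 + 412 + 843 + 473 + 1577 + 1541 + 2377 = 7345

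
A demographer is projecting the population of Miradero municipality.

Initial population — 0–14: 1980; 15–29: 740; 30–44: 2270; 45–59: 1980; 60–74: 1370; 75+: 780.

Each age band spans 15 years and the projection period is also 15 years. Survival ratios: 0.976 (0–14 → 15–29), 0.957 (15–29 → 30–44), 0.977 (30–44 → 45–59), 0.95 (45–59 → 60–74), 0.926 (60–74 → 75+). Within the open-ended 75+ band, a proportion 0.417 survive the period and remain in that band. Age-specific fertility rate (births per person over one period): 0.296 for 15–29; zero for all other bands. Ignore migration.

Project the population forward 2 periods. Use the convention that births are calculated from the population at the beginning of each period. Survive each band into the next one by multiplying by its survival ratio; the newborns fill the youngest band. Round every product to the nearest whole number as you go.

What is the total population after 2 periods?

Call the groups 1 to 6, youngest first.
[period 1]
Births: 740 * 0.296 = 219
Group 2: 1980 * 0.976 = 1932
Group 3: 740 * 0.957 = 708
Group 4: 2270 * 0.977 = 2218
Group 5: 1980 * 0.95 = 1881
Group 6: 1370 * 0.926 + 780 * 0.417 = 1269 + 325 = 1594
→ [219, 1932, 708, 2218, 1881, 1594]
[period 2]
Births: 1932 * 0.296 = 572
Group 2: 219 * 0.976 = 214
Group 3: 1932 * 0.957 = 1849
Group 4: 708 * 0.977 = 692
Group 5: 2218 * 0.95 = 2107
Group 6: 1881 * 0.926 + 1594 * 0.417 = 1742 + 665 = 2407
→ [572, 214, 1849, 692, 2107, 2407]
Total after period 2: 572 + 214 + 1849 + 692 + 2107 + 2407 = 7841

7841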